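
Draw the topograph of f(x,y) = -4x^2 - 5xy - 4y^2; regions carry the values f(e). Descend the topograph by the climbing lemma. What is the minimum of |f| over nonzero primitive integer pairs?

translate: b→-3 (≡5 mod 8), so (4,5,4)→(4,-3,3)
flip: (4,-3,3)→(3,3,4)
reduced (well bottom): (3,3,4) with a≤c, −a<b≤a
well minimum |f| = |-3| = 3 (negative-definite)

3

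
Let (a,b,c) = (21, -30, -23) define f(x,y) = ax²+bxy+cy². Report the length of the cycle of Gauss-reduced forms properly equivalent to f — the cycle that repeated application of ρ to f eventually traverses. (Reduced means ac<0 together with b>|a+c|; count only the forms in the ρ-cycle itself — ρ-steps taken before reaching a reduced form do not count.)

D = 2832, ⌊√D⌋ = 53
descent: ρ → (-23,30,21)  [lands on river]
river: ρ → (21,12,-32)
river: ρ → (-32,52,1)
river: ρ → (1,52,-32)
river: ρ → (-32,12,21)
river: ρ → (21,30,-23)
river: ρ → (-23,16,28)
river: ρ → (28,40,-11)
river: ρ → (-11,48,12)
river: ρ → (12,48,-11)
river: ρ → (-11,40,28)
river: ρ → (28,16,-23)
ρ-cycle length = 12 (tail of 1 descent step not counted)

12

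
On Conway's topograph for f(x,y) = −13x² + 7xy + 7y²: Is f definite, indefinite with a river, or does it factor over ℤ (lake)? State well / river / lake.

D = b²−4ac = 7² − 4·(-13)·7 = 413
D > 0 non-square ⇒ indefinite ⇒ periodic river

river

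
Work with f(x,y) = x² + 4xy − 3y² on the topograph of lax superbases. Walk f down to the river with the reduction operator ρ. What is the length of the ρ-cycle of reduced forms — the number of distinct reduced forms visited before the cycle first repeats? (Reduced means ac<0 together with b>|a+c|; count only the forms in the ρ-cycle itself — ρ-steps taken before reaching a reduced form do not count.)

D = 28, ⌊√D⌋ = 5
river: ρ → (-3,2,2)
river: ρ → (2,2,-3)
river: ρ → (-3,4,1)
river: ρ → (1,4,-3)
ρ-cycle length = 4 (tail of 0 descent steps not counted)

4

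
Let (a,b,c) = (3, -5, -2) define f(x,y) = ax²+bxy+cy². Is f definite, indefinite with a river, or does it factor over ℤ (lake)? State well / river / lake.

D = b²−4ac = (-5)² − 4·3·(-2) = 49
D = 7² is a perfect square ⇒ form factors over ℤ ⇒ lakes

lake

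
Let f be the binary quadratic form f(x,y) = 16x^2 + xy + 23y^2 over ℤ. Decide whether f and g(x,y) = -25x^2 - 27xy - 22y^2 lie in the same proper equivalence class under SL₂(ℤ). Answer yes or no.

D₁ = -1471, D₂ = -1471
f: reduced (well bottom): (16,1,23) with a≤c, −a<b≤a
g is negative-definite; reduce −g:
−g: translate: b→-23 (≡27 mod 50), so (25,27,22)→(25,-23,20)
−g: flip: (25,-23,20)→(20,23,25)
−g: translate: b→-17 (≡23 mod 40), so (20,23,25)→(20,-17,22)
−g: reduced (well bottom): (20,-17,22) with a≤c, −a<b≤a
flip sign back: reduced form of g is (-20,17,-22)
reduced forms (16, 1, 23) vs (-20, 17, -22) ⇒ inequivalent

no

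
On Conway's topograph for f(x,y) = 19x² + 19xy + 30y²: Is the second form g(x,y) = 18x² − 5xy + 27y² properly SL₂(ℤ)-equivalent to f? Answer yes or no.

D₁ = -1919, D₂ = -1919
f: reduced (well bottom): (19,19,30) with a≤c, −a<b≤a
g: reduced (well bottom): (18,-5,27) with a≤c, −a<b≤a
reduced forms (19, 19, 30) vs (18, -5, 27) ⇒ inequivalent

no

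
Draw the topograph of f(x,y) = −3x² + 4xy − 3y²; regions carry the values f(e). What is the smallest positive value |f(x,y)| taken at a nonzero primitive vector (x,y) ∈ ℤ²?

translate: b→2 (≡-4 mod 6), so (3,-4,3)→(3,2,2)
flip: (3,2,2)→(2,-2,3)
translate: b→2 (≡-2 mod 4), so (2,-2,3)→(2,2,3)
reduced (well bottom): (2,2,3) with a≤c, −a<b≤a
well minimum |f| = |-2| = 2 (negative-definite)

2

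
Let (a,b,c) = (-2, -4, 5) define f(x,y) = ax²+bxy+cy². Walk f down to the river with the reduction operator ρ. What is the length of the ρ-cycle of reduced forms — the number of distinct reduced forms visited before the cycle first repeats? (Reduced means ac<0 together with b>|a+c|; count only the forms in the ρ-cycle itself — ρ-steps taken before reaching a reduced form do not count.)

D = 56, ⌊√D⌋ = 7
descent: ρ → (5,4,-2)  [lands on river]
river: ρ → (-2,4,5)
river: ρ → (5,6,-1)
river: ρ → (-1,6,5)
ρ-cycle length = 4 (tail of 1 descent step not counted)

4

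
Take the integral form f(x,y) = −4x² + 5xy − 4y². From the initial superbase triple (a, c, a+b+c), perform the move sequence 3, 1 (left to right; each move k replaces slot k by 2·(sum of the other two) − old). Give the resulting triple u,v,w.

start (-4,-4,-3) = (f(1,0),f(0,1),f(1,1))
replace slot 3: 2·((-4)+(-4)) − (-3) = -13 → (-4,-4,-13)
replace slot 1: 2·((-4)+(-13)) − (-4) = -30 → (-30,-4,-13)

-30,-4,-13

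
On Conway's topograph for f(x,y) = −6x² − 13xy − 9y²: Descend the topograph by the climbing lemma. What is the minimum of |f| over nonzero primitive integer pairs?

translate: b→1 (≡13 mod 12), so (6,13,9)→(6,1,2)
flip: (6,1,2)→(2,-1,6)
reduced (well bottom): (2,-1,6) with a≤c, −a<b≤a
well minimum |f| = |-2| = 2 (negative-definite)

2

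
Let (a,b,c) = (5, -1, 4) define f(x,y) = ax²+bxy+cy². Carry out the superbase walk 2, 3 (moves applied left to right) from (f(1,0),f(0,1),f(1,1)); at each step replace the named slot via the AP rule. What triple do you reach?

start (5,4,8) = (f(1,0),f(0,1),f(1,1))
replace slot 2: 2·(5+8) − 4 = 22 → (5,22,8)
replace slot 3: 2·(5+22) − 8 = 46 → (5,22,46)

5,22,46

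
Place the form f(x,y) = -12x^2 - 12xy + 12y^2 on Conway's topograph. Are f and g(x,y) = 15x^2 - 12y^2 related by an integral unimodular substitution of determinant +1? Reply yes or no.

D₁ = 720, D₂ = 720
river cycle of f (length 2): (12, 12, -12), (-12, 12, 12)
river cycle of g (length 2): (-12, 24, 3), (3, 24, -12)
cycles differ ⇒ inequivalent

no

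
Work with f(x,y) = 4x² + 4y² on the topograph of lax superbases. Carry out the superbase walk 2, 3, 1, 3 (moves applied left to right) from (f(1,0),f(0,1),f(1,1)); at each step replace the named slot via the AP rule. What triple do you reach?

start (4,4,8) = (f(1,0),f(0,1),f(1,1))
replace slot 2: 2·(4+8) − 4 = 20 → (4,20,8)
replace slot 3: 2·(4+20) − 8 = 40 → (4,20,40)
replace slot 1: 2·(20+40) − 4 = 116 → (116,20,40)
replace slot 3: 2·(116+20) − 40 = 232 → (116,20,232)

116,20,232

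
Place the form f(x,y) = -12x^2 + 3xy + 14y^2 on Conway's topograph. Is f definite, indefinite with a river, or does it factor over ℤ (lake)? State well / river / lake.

D = b²−4ac = 3² − 4·(-12)·14 = 681
D > 0 non-square ⇒ indefinite ⇒ periodic river

river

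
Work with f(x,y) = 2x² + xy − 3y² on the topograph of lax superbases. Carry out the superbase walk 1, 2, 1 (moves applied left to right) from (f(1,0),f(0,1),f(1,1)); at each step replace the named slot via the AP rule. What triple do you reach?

start (2,-3,0) = (f(1,0),f(0,1),f(1,1))
replace slot 1: 2·((-3)+0) − 2 = -8 → (-8,-3,0)
replace slot 2: 2·((-8)+0) − (-3) = -13 → (-8,-13,0)
replace slot 1: 2·((-13)+0) − (-8) = -18 → (-18,-13,0)

-18,-13,0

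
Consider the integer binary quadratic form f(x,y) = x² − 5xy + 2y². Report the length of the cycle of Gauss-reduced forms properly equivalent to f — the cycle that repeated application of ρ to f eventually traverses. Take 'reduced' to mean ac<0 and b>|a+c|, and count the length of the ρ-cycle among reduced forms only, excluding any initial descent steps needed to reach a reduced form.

D = 17, ⌊√D⌋ = 4
descent: ρ → (2,1,-2)  [lands on river]
river: ρ → (-2,3,1)
river: ρ → (1,3,-2)
river: ρ → (-2,1,2)
river: ρ → (2,3,-1)
river: ρ → (-1,3,2)
ρ-cycle length = 6 (tail of 1 descent step not counted)

6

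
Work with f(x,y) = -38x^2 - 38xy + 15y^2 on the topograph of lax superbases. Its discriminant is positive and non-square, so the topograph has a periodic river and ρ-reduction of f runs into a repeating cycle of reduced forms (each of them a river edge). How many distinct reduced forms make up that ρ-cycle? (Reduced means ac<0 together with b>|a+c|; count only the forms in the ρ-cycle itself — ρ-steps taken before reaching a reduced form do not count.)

D = 3724, ⌊√D⌋ = 61
descent: ρ → (15,38,-38)  [lands on river]
river: ρ → (-38,38,15)
river: ρ → (15,52,-17)
river: ρ → (-17,50,18)
river: ρ → (18,58,-5)
river: ρ → (-5,52,51)
river: ρ → (51,50,-6)
river: ρ → (-6,58,15)
river: ρ → (15,32,-45)
river: ρ → (-45,58,2)
river: ρ → (2,58,-45)
river: ρ → (-45,32,15)
river: ρ → (15,58,-6)
river: ρ → (-6,50,51)
river: ρ → (51,52,-5)
river: ρ → (-5,58,18)
river: ρ → (18,50,-17)
river: ρ → (-17,52,15)
ρ-cycle length = 18 (tail of 1 descent step not counted)

18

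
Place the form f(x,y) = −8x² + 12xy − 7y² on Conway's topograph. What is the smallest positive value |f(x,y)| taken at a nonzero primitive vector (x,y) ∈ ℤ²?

translate: b→4 (≡-12 mod 16), so (8,-12,7)→(8,4,3)
flip: (8,4,3)→(3,-4,8)
translate: b→2 (≡-4 mod 6), so (3,-4,8)→(3,2,7)
reduced (well bottom): (3,2,7) with a≤c, −a<b≤a
well minimum |f| = |-3| = 3 (negative-definite)

3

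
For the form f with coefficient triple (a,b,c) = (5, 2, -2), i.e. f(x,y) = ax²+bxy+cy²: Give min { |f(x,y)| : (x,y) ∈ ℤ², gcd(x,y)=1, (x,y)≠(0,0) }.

descent: ρ → (-2,6,1)  [lands on river]
river: ρ → (1,6,-2)
closes: descent 1, river 2
min |a| on river = 1

1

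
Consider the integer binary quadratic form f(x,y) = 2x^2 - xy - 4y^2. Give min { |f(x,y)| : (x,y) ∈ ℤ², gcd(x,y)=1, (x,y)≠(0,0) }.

descent: ρ → (-4,1,2)
descent: ρ → (2,3,-3)  [lands on river]
river: ρ → (-3,3,2)
river: ρ → (2,5,-1)
river: ρ → (-1,5,2)
closes: descent 2, river 4
min |a| on river = 1

1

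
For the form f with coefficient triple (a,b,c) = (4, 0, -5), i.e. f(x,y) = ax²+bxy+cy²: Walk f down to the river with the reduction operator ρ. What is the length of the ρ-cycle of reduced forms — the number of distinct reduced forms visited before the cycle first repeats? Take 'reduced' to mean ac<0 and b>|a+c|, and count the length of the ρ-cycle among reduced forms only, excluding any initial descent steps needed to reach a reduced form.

D = 80, ⌊√D⌋ = 8
descent: ρ → (-5,0,4)
descent: ρ → (4,8,-1)  [lands on river]
river: ρ → (-1,8,4)
ρ-cycle length = 2 (tail of 2 descent steps not counted)

2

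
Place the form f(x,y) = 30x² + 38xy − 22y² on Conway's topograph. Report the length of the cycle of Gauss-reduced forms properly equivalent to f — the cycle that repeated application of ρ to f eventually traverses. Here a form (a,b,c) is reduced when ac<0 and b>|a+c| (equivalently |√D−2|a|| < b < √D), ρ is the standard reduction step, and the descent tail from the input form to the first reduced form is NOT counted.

D = 4084, ⌊√D⌋ = 63
river: ρ → (-22,50,18)
river: ρ → (18,58,-10)
river: ρ → (-10,62,6)
river: ρ → (6,58,-30)
river: ρ → (-30,62,2)
river: ρ → (2,62,-30)
river: ρ → (-30,58,6)
river: ρ → (6,62,-10)
river: ρ → (-10,58,18)
river: ρ → (18,50,-22)
river: ρ → (-22,38,30)
river: ρ → (30,22,-30)
river: ρ → (-30,38,22)
river: ρ → (22,50,-18)
river: ρ → (-18,58,10)
river: ρ → (10,62,-6)
river: ρ → (-6,58,30)
river: ρ → (30,62,-2)
river: ρ → (-2,62,30)
river: ρ → (30,58,-6)
river: ρ → (-6,62,10)
river: ρ → (10,58,-18)
river: ρ → (-18,50,22)
river: ρ → (22,38,-30)
river: ρ → (-30,22,30)
river: ρ → (30,38,-22)
ρ-cycle length = 26 (tail of 0 descent steps not counted)

26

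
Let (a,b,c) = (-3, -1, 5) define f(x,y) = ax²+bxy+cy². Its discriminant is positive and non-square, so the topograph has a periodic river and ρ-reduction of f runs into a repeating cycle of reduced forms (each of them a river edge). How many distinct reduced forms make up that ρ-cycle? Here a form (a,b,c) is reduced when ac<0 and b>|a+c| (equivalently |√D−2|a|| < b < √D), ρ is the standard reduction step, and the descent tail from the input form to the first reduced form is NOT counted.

D = 61, ⌊√D⌋ = 7
descent: ρ → (5,1,-3)
descent: ρ → (-3,5,3)  [lands on river]
river: ρ → (3,7,-1)
river: ρ → (-1,7,3)
river: ρ → (3,5,-3)
river: ρ → (-3,7,1)
river: ρ → (1,7,-3)
ρ-cycle length = 6 (tail of 2 descent steps not counted)

6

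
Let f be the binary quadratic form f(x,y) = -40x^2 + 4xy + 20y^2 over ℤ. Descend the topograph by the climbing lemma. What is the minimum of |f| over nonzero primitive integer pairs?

descent: ρ → (20,36,-24)  [lands on river]
river: ρ → (-24,12,32)
river: ρ → (32,52,-4)
river: ρ → (-4,52,32)
river: ρ → (32,12,-24)
river: ρ → (-24,36,20)
river: ρ → (20,44,-16)
river: ρ → (-16,52,8)
river: ρ → (8,44,-40)
river: ρ → (-40,36,12)
river: ρ → (12,36,-40)
river: ρ → (-40,44,8)
river: ρ → (8,52,-16)
river: ρ → (-16,44,20)
closes: descent 1, river 14
min |a| on river = 4

4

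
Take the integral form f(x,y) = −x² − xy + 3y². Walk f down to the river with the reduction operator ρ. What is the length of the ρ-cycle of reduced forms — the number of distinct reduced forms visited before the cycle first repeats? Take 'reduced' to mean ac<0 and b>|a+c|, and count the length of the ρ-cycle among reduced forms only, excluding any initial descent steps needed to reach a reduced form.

D = 13, ⌊√D⌋ = 3
descent: ρ → (3,1,-1)
descent: ρ → (-1,3,1)  [lands on river]
river: ρ → (1,3,-1)
ρ-cycle length = 2 (tail of 2 descent steps not counted)

2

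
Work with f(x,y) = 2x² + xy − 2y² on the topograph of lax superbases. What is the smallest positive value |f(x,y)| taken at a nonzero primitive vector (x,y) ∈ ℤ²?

river: ρ → (-2,3,1)
river: ρ → (1,3,-2)
river: ρ → (-2,1,2)
river: ρ → (2,3,-1)
river: ρ → (-1,3,2)
river: ρ → (2,1,-2)
closes: descent 0, river 6
min |a| on river = 1

1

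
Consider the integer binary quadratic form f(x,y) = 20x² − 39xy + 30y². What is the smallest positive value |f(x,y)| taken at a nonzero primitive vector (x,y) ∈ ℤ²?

translate: b→1 (≡-39 mod 40), so (20,-39,30)→(20,1,11)
flip: (20,1,11)→(11,-1,20)
reduced (well bottom): (11,-1,20) with a≤c, −a<b≤a
well minimum = a = 11

11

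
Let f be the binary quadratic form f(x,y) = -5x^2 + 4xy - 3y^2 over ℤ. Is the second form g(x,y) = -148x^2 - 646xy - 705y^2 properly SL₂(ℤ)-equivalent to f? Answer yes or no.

D₁ = -44, D₂ = -44
f is negative-definite; reduce −f:
−f: flip: (5,-4,3)→(3,4,5)
−f: translate: b→-2 (≡4 mod 6), so (3,4,5)→(3,-2,4)
−f: reduced (well bottom): (3,-2,4) with a≤c, −a<b≤a
flip sign back: reduced form of f is (-3,2,-4)
g is negative-definite; reduce −g:
−g: translate: b→54 (≡646 mod 296), so (148,646,705)→(148,54,5)
−g: flip: (148,54,5)→(5,-54,148)
−g: translate: b→-4 (≡-54 mod 10), so (5,-54,148)→(5,-4,3)
−g: flip: (5,-4,3)→(3,4,5)
−g: translate: b→-2 (≡4 mod 6), so (3,4,5)→(3,-2,4)
−g: reduced (well bottom): (3,-2,4) with a≤c, −a<b≤a
flip sign back: reduced form of g is (-3,2,-4)
reduced forms (-3, 2, -4) vs (-3, 2, -4) ⇒ equivalent

yes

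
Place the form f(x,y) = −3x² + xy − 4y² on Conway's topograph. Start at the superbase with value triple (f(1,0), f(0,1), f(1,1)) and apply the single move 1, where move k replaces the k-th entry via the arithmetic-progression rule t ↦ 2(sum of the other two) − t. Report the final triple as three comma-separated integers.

start (-3,-4,-6) = (f(1,0),f(0,1),f(1,1))
replace slot 1: 2·((-4)+(-6)) − (-3) = -17 → (-17,-4,-6)

-17,-4,-6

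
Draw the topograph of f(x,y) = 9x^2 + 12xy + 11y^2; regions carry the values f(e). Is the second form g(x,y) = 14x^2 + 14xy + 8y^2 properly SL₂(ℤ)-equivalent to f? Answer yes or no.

D₁ = -252, D₂ = -252
f: translate: b→-6 (≡12 mod 18), so (9,12,11)→(9,-6,8)
f: flip: (9,-6,8)→(8,6,9)
f: reduced (well bottom): (8,6,9) with a≤c, −a<b≤a
g: flip: (14,14,8)→(8,-14,14)
g: translate: b→2 (≡-14 mod 16), so (8,-14,14)→(8,2,8)
g: reduced (well bottom): (8,2,8) with a≤c, −a<b≤a
reduced forms (8, 6, 9) vs (8, 2, 8) ⇒ inequivalent

no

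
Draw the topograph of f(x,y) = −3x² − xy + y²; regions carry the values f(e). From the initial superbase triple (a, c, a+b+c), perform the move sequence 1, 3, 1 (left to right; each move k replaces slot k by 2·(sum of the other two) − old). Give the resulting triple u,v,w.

start (-3,1,-3) = (f(1,0),f(0,1),f(1,1))
replace slot 1: 2·(1+(-3)) − (-3) = -1 → (-1,1,-3)
replace slot 3: 2·((-1)+1) − (-3) = 3 → (-1,1,3)
replace slot 1: 2·(1+3) − (-1) = 9 → (9,1,3)

9,1,3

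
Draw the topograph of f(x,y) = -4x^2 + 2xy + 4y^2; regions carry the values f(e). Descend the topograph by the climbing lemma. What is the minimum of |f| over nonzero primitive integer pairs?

river: ρ → (4,6,-2)
river: ρ → (-2,6,4)
river: ρ → (4,2,-4)
river: ρ → (-4,6,2)
river: ρ → (2,6,-4)
river: ρ → (-4,2,4)
closes: descent 0, river 6
min |a| on river = 2

2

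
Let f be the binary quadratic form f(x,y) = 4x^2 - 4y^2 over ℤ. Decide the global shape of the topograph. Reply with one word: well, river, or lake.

D = b²−4ac = 0² − 4·4·(-4) = 64
D = 8² is a perfect square ⇒ form factors over ℤ ⇒ lakes

lake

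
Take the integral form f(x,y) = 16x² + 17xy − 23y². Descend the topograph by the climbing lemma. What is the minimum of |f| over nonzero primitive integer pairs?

river: ρ → (-23,29,10)
river: ρ → (10,31,-20)
river: ρ → (-20,9,21)
river: ρ → (21,33,-8)
river: ρ → (-8,31,25)
river: ρ → (25,19,-14)
river: ρ → (-14,37,7)
river: ρ → (7,33,-24)
river: ρ → (-24,15,16)
river: ρ → (16,17,-23)
closes: descent 0, river 10
min |a| on river = 7

7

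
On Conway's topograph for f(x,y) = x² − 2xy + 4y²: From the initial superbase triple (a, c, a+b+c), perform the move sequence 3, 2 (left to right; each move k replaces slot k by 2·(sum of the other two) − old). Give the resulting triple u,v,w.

start (1,4,3) = (f(1,0),f(0,1),f(1,1))
replace slot 3: 2·(1+4) − 3 = 7 → (1,4,7)
replace slot 2: 2·(1+7) − 4 = 12 → (1,12,7)

1,12,7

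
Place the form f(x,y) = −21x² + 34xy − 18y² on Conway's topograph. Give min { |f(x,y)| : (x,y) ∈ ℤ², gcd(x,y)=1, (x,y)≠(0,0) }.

translate: b→8 (≡-34 mod 42), so (21,-34,18)→(21,8,5)
flip: (21,8,5)→(5,-8,21)
translate: b→2 (≡-8 mod 10), so (5,-8,21)→(5,2,18)
reduced (well bottom): (5,2,18) with a≤c, −a<b≤a
well minimum |f| = |-5| = 5 (negative-definite)

5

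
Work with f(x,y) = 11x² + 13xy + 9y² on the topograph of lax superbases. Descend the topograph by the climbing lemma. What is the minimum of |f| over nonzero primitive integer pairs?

translate: b→-9 (≡13 mod 22), so (11,13,9)→(11,-9,7)
flip: (11,-9,7)→(7,9,11)
translate: b→-5 (≡9 mod 14), so (7,9,11)→(7,-5,9)
reduced (well bottom): (7,-5,9) with a≤c, −a<b≤a
well minimum = a = 7

7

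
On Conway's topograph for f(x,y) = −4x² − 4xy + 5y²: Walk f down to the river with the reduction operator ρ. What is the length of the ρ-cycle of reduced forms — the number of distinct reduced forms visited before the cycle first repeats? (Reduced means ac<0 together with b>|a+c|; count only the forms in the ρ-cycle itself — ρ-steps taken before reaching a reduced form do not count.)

D = 96, ⌊√D⌋ = 9
descent: ρ → (5,4,-4)  [lands on river]
river: ρ → (-4,4,5)
river: ρ → (5,6,-3)
river: ρ → (-3,6,5)
ρ-cycle length = 4 (tail of 1 descent step not counted)

4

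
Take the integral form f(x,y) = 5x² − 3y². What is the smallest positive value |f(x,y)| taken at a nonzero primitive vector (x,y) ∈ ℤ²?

descent: ρ → (-3,6,2)  [lands on river]
river: ρ → (2,6,-3)
closes: descent 1, river 2
min |a| on river = 2

2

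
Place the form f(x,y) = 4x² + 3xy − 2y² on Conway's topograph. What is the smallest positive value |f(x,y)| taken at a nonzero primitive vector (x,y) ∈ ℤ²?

river: ρ → (-2,5,2)
river: ρ → (2,3,-4)
river: ρ → (-4,5,1)
river: ρ → (1,5,-4)
river: ρ → (-4,3,2)
river: ρ → (2,5,-2)
river: ρ → (-2,3,4)
river: ρ → (4,5,-1)
river: ρ → (-1,5,4)
river: ρ → (4,3,-2)
closes: descent 0, river 10
min |a| on river = 1

1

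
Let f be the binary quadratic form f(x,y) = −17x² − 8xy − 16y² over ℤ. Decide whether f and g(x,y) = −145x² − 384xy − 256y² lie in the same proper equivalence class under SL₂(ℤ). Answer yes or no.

D₁ = -1024, D₂ = -1024
f is negative-definite; reduce −f:
−f: flip: (17,8,16)→(16,-8,17)
−f: reduced (well bottom): (16,-8,17) with a≤c, −a<b≤a
flip sign back: reduced form of f is (-16,8,-17)
g is negative-definite; reduce −g:
−g: translate: b→94 (≡384 mod 290), so (145,384,256)→(145,94,17)
−g: flip: (145,94,17)→(17,-94,145)
−g: translate: b→8 (≡-94 mod 34), so (17,-94,145)→(17,8,16)
−g: flip: (17,8,16)→(16,-8,17)
−g: reduced (well bottom): (16,-8,17) with a≤c, −a<b≤a
flip sign back: reduced form of g is (-16,8,-17)
reduced forms (-16, 8, -17) vs (-16, 8, -17) ⇒ equivalent

yes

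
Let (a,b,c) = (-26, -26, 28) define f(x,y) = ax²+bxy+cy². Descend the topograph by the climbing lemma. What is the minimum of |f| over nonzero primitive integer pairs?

descent: ρ → (28,26,-26)  [lands on river]
river: ρ → (-26,26,28)
river: ρ → (28,30,-24)
river: ρ → (-24,18,34)
river: ρ → (34,50,-8)
river: ρ → (-8,46,46)
river: ρ → (46,46,-8)
river: ρ → (-8,50,34)
river: ρ → (34,18,-24)
river: ρ → (-24,30,28)
closes: descent 1, river 10
min |a| on river = 8

8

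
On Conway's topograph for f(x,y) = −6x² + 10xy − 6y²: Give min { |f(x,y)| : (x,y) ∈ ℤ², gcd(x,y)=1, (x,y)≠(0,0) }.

translate: b→2 (≡-10 mod 12), so (6,-10,6)→(6,2,2)
flip: (6,2,2)→(2,-2,6)
translate: b→2 (≡-2 mod 4), so (2,-2,6)→(2,2,6)
reduced (well bottom): (2,2,6) with a≤c, −a<b≤a
well minimum |f| = |-2| = 2 (negative-definite)

2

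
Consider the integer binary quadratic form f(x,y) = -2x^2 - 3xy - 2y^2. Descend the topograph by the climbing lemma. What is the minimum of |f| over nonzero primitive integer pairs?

translate: b→-1 (≡3 mod 4), so (2,3,2)→(2,-1,1)
flip: (2,-1,1)→(1,1,2)
reduced (well bottom): (1,1,2) with a≤c, −a<b≤a
well minimum |f| = |-1| = 1 (negative-definite)

1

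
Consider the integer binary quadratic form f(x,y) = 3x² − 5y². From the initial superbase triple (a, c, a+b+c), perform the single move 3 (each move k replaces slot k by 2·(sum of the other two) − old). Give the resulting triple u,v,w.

start (3,-5,-2) = (f(1,0),f(0,1),f(1,1))
replace slot 3: 2·(3+(-5)) − (-2) = -2 → (3,-5,-2)

3,-5,-2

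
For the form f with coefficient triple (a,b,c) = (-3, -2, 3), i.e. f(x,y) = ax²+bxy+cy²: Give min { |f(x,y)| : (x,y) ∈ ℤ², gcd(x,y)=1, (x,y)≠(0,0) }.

descent: ρ → (3,2,-3)  [lands on river]
river: ρ → (-3,4,2)
river: ρ → (2,4,-3)
river: ρ → (-3,2,3)
river: ρ → (3,4,-2)
river: ρ → (-2,4,3)
closes: descent 1, river 6
min |a| on river = 2

2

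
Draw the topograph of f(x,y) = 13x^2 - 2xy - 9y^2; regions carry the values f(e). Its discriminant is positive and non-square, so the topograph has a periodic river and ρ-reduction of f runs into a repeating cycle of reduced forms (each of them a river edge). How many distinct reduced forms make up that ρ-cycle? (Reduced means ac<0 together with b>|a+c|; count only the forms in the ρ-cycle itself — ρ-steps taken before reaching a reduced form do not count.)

D = 472, ⌊√D⌋ = 21
descent: ρ → (-9,20,2)  [lands on river]
river: ρ → (2,20,-9)
river: ρ → (-9,16,6)
river: ρ → (6,20,-3)
river: ρ → (-3,16,18)
river: ρ → (18,20,-1)
river: ρ → (-1,20,18)
river: ρ → (18,16,-3)
river: ρ → (-3,20,6)
river: ρ → (6,16,-9)
ρ-cycle length = 10 (tail of 1 descent step not counted)

10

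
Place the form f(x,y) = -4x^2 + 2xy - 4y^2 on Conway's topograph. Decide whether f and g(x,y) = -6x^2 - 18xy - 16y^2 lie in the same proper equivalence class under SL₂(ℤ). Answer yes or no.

D₁ = -60, D₂ = -60
f is negative-definite; reduce −f:
−f: flip: (4,-2,4)→(4,2,4)
−f: reduced (well bottom): (4,2,4) with a≤c, −a<b≤a
flip sign back: reduced form of f is (-4,-2,-4)
g is negative-definite; reduce −g:
−g: translate: b→6 (≡18 mod 12), so (6,18,16)→(6,6,4)
−g: flip: (6,6,4)→(4,-6,6)
−g: translate: b→2 (≡-6 mod 8), so (4,-6,6)→(4,2,4)
−g: reduced (well bottom): (4,2,4) with a≤c, −a<b≤a
flip sign back: reduced form of g is (-4,-2,-4)
reduced forms (-4, -2, -4) vs (-4, -2, -4) ⇒ equivalent

yes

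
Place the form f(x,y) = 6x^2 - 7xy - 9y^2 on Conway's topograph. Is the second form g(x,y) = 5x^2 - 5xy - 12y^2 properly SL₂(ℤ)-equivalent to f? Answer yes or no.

D₁ = 265, D₂ = 265
river cycle of f (length 22): (-9, 7, 6), (6, 5, -10), (-10, 15, 1), (1, 15, -10), (-10, 5, 6), (6, 7, -9), (-9, 11, 4), (4, 13, -6), (-6, 11, 6), (6, 13, -4), … (12 more)
river cycle of g (length 18): (5, 15, -2), (-2, 13, 12), (12, 11, -3), (-3, 13, 8), (8, 3, -8), (-8, 13, 3), (3, 11, -12), (-12, 13, 2), (2, 15, -5), (-5, 15, 2), … (8 more)
cycles differ ⇒ inequivalent

no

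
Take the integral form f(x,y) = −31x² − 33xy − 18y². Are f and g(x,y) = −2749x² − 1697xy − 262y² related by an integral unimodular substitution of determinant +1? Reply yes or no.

D₁ = -1143, D₂ = -1143
f is negative-definite; reduce −f:
−f: translate: b→-29 (≡33 mod 62), so (31,33,18)→(31,-29,16)
−f: flip: (31,-29,16)→(16,29,31)
−f: translate: b→-3 (≡29 mod 32), so (16,29,31)→(16,-3,18)
−f: reduced (well bottom): (16,-3,18) with a≤c, −a<b≤a
flip sign back: reduced form of f is (-16,3,-18)
g is negative-definite; reduce −g:
−g: flip: (2749,1697,262)→(262,-1697,2749)
−g: translate: b→-125 (≡-1697 mod 524), so (262,-1697,2749)→(262,-125,16)
−g: flip: (262,-125,16)→(16,125,262)
−g: translate: b→-3 (≡125 mod 32), so (16,125,262)→(16,-3,18)
−g: reduced (well bottom): (16,-3,18) with a≤c, −a<b≤a
flip sign back: reduced form of g is (-16,3,-18)
reduced forms (-16, 3, -18) vs (-16, 3, -18) ⇒ equivalent

yes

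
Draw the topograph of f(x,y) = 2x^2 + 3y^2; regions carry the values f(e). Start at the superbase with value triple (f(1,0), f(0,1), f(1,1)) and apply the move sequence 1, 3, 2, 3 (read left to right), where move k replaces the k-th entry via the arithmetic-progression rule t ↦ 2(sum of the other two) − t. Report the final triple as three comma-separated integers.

start (2,3,5) = (f(1,0),f(0,1),f(1,1))
replace slot 1: 2·(3+5) − 2 = 14 → (14,3,5)
replace slot 3: 2·(14+3) − 5 = 29 → (14,3,29)
replace slot 2: 2·(14+29) − 3 = 83 → (14,83,29)
replace slot 3: 2·(14+83) − 29 = 165 → (14,83,165)

14,83,165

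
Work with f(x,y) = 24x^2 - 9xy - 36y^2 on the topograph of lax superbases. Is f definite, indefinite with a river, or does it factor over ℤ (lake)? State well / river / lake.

D = b²−4ac = (-9)² − 4·24·(-36) = 3537
D > 0 non-square ⇒ indefinite ⇒ periodic river

river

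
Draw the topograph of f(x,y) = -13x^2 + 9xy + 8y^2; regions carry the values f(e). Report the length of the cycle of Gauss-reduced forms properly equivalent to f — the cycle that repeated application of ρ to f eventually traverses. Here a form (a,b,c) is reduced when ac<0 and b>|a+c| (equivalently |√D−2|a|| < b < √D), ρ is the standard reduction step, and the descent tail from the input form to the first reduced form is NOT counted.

D = 497, ⌊√D⌋ = 22
river: ρ → (8,7,-14)
river: ρ → (-14,21,1)
river: ρ → (1,21,-14)
river: ρ → (-14,7,8)
river: ρ → (8,9,-13)
river: ρ → (-13,17,4)
river: ρ → (4,15,-17)
river: ρ → (-17,19,2)
river: ρ → (2,21,-7)
river: ρ → (-7,21,2)
river: ρ → (2,19,-17)
river: ρ → (-17,15,4)
river: ρ → (4,17,-13)
river: ρ → (-13,9,8)
ρ-cycle length = 14 (tail of 0 descent steps not counted)

14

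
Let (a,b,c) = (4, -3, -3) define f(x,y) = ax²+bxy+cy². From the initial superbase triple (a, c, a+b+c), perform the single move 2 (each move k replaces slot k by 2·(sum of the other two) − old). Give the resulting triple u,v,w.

start (4,-3,-2) = (f(1,0),f(0,1),f(1,1))
replace slot 2: 2·(4+(-2)) − (-3) = 7 → (4,7,-2)

4,7,-2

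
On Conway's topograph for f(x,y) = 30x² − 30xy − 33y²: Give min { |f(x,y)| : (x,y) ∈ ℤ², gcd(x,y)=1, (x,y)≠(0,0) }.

descent: ρ → (-33,30,30)  [lands on river]
river: ρ → (30,30,-33)
river: ρ → (-33,36,27)
river: ρ → (27,18,-42)
river: ρ → (-42,66,3)
river: ρ → (3,66,-42)
river: ρ → (-42,18,27)
river: ρ → (27,36,-33)
closes: descent 1, river 8
min |a| on river = 3

3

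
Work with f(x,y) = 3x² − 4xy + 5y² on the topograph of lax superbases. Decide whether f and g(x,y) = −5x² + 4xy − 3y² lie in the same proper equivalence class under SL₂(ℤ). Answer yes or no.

D₁ = -44, D₂ = -44
f: translate: b→2 (≡-4 mod 6), so (3,-4,5)→(3,2,4)
f: reduced (well bottom): (3,2,4) with a≤c, −a<b≤a
g is negative-definite; reduce −g:
−g: flip: (5,-4,3)→(3,4,5)
−g: translate: b→-2 (≡4 mod 6), so (3,4,5)→(3,-2,4)
−g: reduced (well bottom): (3,-2,4) with a≤c, −a<b≤a
flip sign back: reduced form of g is (-3,2,-4)
reduced forms (3, 2, 4) vs (-3, 2, -4) ⇒ inequivalent

no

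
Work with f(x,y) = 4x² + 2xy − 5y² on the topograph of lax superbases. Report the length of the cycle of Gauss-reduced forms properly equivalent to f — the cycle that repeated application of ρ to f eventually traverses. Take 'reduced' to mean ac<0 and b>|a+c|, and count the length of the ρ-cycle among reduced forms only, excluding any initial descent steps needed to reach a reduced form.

D = 84, ⌊√D⌋ = 9
river: ρ → (-5,8,1)
river: ρ → (1,8,-5)
river: ρ → (-5,2,4)
river: ρ → (4,6,-3)
river: ρ → (-3,6,4)
river: ρ → (4,2,-5)
ρ-cycle length = 6 (tail of 0 descent steps not counted)

6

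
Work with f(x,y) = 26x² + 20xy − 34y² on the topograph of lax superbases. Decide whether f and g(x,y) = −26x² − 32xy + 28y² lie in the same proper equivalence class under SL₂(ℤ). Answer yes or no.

D₁ = 3936, D₂ = 3936
river cycle of f (length 14): (-34, 48, 12), (12, 48, -34), (-34, 20, 26), (26, 32, -28), (-28, 24, 30), (30, 36, -22), (-22, 52, 14), (14, 60, -6), (-6, 60, 14), (14, 52, -22), … (4 more)
river cycle of g (length 14): (28, 32, -26), (-26, 20, 34), (34, 48, -12), (-12, 48, 34), (34, 20, -26), (-26, 32, 28), (28, 24, -30), (-30, 36, 22), (22, 52, -14), (-14, 60, 6), … (4 more)
cycles differ ⇒ inequivalent

no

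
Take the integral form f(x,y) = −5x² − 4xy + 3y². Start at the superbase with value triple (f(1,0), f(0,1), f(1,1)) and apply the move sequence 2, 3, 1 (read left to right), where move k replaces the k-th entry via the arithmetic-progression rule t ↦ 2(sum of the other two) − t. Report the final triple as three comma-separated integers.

start (-5,3,-6) = (f(1,0),f(0,1),f(1,1))
replace slot 2: 2·((-5)+(-6)) − 3 = -25 → (-5,-25,-6)
replace slot 3: 2·((-5)+(-25)) − (-6) = -54 → (-5,-25,-54)
replace slot 1: 2·((-25)+(-54)) − (-5) = -153 → (-153,-25,-54)

-153,-25,-54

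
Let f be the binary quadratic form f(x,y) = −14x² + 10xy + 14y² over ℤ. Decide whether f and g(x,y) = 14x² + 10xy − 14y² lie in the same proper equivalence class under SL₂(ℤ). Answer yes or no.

D₁ = 884, D₂ = 884
river cycle of f (length 4): (14, 18, -10), (-10, 22, 10), (10, 18, -14), (-14, 10, 14)
river cycle of g (length 4): (-14, 18, 10), (10, 22, -10), (-10, 18, 14), (14, 10, -14)
cycles differ ⇒ inequivalent

no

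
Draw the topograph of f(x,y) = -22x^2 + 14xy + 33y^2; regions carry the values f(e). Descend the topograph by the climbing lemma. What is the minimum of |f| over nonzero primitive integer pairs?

river: ρ → (33,52,-3)
river: ρ → (-3,50,50)
river: ρ → (50,50,-3)
river: ρ → (-3,52,33)
river: ρ → (33,14,-22)
river: ρ → (-22,30,25)
river: ρ → (25,20,-27)
river: ρ → (-27,34,18)
river: ρ → (18,38,-23)
river: ρ → (-23,54,2)
river: ρ → (2,54,-23)
river: ρ → (-23,38,18)
river: ρ → (18,34,-27)
river: ρ → (-27,20,25)
river: ρ → (25,30,-22)
river: ρ → (-22,14,33)
closes: descent 0, river 16
min |a| on river = 2

2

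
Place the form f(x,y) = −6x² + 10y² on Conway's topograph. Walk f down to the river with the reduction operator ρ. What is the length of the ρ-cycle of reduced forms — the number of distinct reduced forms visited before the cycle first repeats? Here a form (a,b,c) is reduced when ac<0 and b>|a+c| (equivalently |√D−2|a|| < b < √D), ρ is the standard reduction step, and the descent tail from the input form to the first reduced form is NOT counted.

D = 240, ⌊√D⌋ = 15
descent: ρ → (10,0,-6)
descent: ρ → (-6,12,4)  [lands on river]
river: ρ → (4,12,-6)
ρ-cycle length = 2 (tail of 2 descent steps not counted)

2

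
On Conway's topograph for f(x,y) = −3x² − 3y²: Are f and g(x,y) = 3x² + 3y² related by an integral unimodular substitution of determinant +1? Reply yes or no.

D₁ = -36, D₂ = -36
f is negative-definite; reduce −f:
−f: reduced (well bottom): (3,0,3) with a≤c, −a<b≤a
flip sign back: reduced form of f is (-3,0,-3)
g: reduced (well bottom): (3,0,3) with a≤c, −a<b≤a
reduced forms (-3, 0, -3) vs (3, 0, 3) ⇒ inequivalent

no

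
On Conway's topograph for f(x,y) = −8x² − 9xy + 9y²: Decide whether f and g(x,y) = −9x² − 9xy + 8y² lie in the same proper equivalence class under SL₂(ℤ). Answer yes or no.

D₁ = 369, D₂ = 369
river cycle of f (length 16): (9, 9, -8), (-8, 7, 10), (10, 13, -5), (-5, 17, 4), (4, 15, -9), (-9, 3, 10), (10, 17, -2), (-2, 19, 1), (1, 19, -2), (-2, 17, 10), … (6 more)
river cycle of g (length 16): (8, 9, -9), (-9, 9, 8), (8, 7, -10), (-10, 13, 5), (5, 17, -4), (-4, 15, 9), (9, 3, -10), (-10, 17, 2), (2, 19, -1), (-1, 19, 2), … (6 more)
cycles differ ⇒ inequivalent

no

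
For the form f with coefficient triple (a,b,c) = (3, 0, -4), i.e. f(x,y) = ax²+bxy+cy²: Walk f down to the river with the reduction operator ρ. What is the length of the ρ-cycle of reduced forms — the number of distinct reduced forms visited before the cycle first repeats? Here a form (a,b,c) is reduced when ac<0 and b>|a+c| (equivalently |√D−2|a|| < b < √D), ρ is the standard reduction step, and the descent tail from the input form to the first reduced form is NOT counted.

D = 48, ⌊√D⌋ = 6
descent: ρ → (-4,0,3)
descent: ρ → (3,6,-1)  [lands on river]
river: ρ → (-1,6,3)
ρ-cycle length = 2 (tail of 2 descent steps not counted)

2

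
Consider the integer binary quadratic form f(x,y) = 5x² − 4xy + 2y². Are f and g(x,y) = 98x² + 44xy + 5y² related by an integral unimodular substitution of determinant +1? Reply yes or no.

D₁ = -24, D₂ = -24
f: flip: (5,-4,2)→(2,4,5)
f: translate: b→0 (≡4 mod 4), so (2,4,5)→(2,0,3)
f: reduced (well bottom): (2,0,3) with a≤c, −a<b≤a
g: flip: (98,44,5)→(5,-44,98)
g: translate: b→-4 (≡-44 mod 10), so (5,-44,98)→(5,-4,2)
g: flip: (5,-4,2)→(2,4,5)
g: translate: b→0 (≡4 mod 4), so (2,4,5)→(2,0,3)
g: reduced (well bottom): (2,0,3) with a≤c, −a<b≤a
reduced forms (2, 0, 3) vs (2, 0, 3) ⇒ equivalent

yes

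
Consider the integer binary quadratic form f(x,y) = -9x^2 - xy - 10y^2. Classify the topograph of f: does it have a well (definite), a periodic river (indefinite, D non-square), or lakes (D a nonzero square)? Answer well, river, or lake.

D = b²−4ac = (-1)² − 4·(-9)·(-10) = -359
D < 0 ⇒ definite ⇒ every region one sign ⇒ single well

well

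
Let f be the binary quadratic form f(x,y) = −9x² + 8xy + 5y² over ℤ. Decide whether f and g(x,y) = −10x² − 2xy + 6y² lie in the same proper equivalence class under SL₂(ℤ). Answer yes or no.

D₁ = 244, D₂ = 244
river cycle of f (length 22): (5, 12, -5), (-5, 8, 9), (9, 10, -4), (-4, 14, 3), (3, 10, -12), (-12, 14, 1), (1, 14, -12), (-12, 10, 3), (3, 14, -4), (-4, 10, 9), … (12 more)
river cycle of g (length 6): (6, 14, -2), (-2, 14, 6), (6, 10, -6), (-6, 14, 2), (2, 14, -6), (-6, 10, 6)
cycles differ ⇒ inequivalent

no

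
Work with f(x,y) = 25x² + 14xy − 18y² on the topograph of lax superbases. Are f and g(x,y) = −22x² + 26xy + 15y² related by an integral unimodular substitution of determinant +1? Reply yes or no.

D₁ = 1996, D₂ = 1996
river cycle of f (length 12): (-18, 22, 21), (21, 20, -19), (-19, 18, 22), (22, 26, -15), (-15, 34, 14), (14, 22, -27), (-27, 32, 9), (9, 40, -11), (-11, 26, 30), (30, 34, -7), … (2 more)
river cycle of g (length 12): (15, 34, -14), (-14, 22, 27), (27, 32, -9), (-9, 40, 11), (11, 26, -30), (-30, 34, 7), (7, 36, -25), (-25, 14, 18), (18, 22, -21), (-21, 20, 19), … (2 more)
cycles differ ⇒ inequivalent

no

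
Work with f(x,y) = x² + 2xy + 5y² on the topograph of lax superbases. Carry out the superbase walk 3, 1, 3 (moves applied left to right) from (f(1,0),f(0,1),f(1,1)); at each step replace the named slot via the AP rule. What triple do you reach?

start (1,5,8) = (f(1,0),f(0,1),f(1,1))
replace slot 3: 2·(1+5) − 8 = 4 → (1,5,4)
replace slot 1: 2·(5+4) − 1 = 17 → (17,5,4)
replace slot 3: 2·(17+5) − 4 = 40 → (17,5,40)

17,5,40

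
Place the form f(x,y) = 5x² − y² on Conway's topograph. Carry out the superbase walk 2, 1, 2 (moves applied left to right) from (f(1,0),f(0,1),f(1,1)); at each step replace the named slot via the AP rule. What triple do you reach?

start (5,-1,4) = (f(1,0),f(0,1),f(1,1))
replace slot 2: 2·(5+4) − (-1) = 19 → (5,19,4)
replace slot 1: 2·(19+4) − 5 = 41 → (41,19,4)
replace slot 2: 2·(41+4) − 19 = 71 → (41,71,4)

41,71,4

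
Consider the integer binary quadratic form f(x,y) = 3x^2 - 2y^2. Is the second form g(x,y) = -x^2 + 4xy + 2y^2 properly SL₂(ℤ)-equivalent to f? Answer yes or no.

D₁ = 24, D₂ = 24
river cycle of f (length 2): (-2, 4, 1), (1, 4, -2)
river cycle of g (length 2): (2, 4, -1), (-1, 4, 2)
cycles differ ⇒ inequivalent

no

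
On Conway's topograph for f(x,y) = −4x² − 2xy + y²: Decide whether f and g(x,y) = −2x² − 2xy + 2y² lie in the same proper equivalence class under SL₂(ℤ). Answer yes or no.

D₁ = 20, D₂ = 20
river cycle of f (length 2): (1, 4, -1), (-1, 4, 1)
river cycle of g (length 2): (2, 2, -2), (-2, 2, 2)
cycles differ ⇒ inequivalent

no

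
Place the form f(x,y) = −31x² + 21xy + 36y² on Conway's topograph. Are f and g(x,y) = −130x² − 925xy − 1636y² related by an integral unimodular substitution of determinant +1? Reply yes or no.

D₁ = 4905, D₂ = 4905
river cycle of f (length 10): (36, 51, -16), (-16, 45, 45), (45, 45, -16), (-16, 51, 36), (36, 21, -31), (-31, 41, 26), (26, 63, -9), (-9, 63, 26), (26, 41, -31), (-31, 21, 36)
river cycle of g (length 10): (-16, 45, 45), (45, 45, -16), (-16, 51, 36), (36, 21, -31), (-31, 41, 26), (26, 63, -9), (-9, 63, 26), (26, 41, -31), (-31, 21, 36), (36, 51, -16)
cycles coincide ⇒ equivalent

yes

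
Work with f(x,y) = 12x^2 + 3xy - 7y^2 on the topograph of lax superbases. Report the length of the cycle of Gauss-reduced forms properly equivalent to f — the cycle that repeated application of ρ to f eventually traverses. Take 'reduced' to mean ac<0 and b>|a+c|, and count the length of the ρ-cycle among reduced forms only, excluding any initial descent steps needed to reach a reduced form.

D = 345, ⌊√D⌋ = 18
descent: ρ → (-7,11,8)  [lands on river]
river: ρ → (8,5,-10)
river: ρ → (-10,15,3)
river: ρ → (3,15,-10)
river: ρ → (-10,5,8)
river: ρ → (8,11,-7)
river: ρ → (-7,17,2)
river: ρ → (2,15,-15)
river: ρ → (-15,15,2)
river: ρ → (2,17,-7)
ρ-cycle length = 10 (tail of 1 descent step not counted)

10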